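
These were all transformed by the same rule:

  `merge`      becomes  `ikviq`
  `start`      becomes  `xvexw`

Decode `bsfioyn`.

The output letters match the input read backwards, each shifted +4: merge reversed is egrem. Read the word backwards and shift each letter +4.
Decoding bsfioyn: shift back: b−4=x, s−4=o, f−4=b, i−4=e, o−4=k, y−4=u, n−4=j → xobekuj; then reverse → jukebox.

jukebox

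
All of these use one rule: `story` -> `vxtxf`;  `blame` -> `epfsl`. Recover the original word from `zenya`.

In story: s→v is +3, t→x is +4, o→t is +5, r→x is +6 — the shift increases by 1 each position. The shift increases by 1 at each position, starting from +3: 3, 4, 5, ….
Undoing it on zenya: z−3=w, e−4=a, n−5=i, y−6=s, a−7=t.

waist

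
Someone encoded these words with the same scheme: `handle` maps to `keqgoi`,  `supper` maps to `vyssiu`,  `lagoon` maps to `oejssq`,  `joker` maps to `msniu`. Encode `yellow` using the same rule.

bioosz

Vowels shift forward by 4 and consonants shift forward by 3.
On yellow: y(cons)+3=b, e(vowel)+4=i, l(cons)+3=o, l(cons)+3=o, o(vowel)+4=s, w(cons)+3=z.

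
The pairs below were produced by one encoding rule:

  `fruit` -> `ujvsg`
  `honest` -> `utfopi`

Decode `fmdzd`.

Read the word backwards and shift each letter +1.
Reversing it on fmdzd: shift back: f−1=e, m−1=l, d−1=c, z−1=y, d−1=c → elcyc; then reverse → cycle.

cycle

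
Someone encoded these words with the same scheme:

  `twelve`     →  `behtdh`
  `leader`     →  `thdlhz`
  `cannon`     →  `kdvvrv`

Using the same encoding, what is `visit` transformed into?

The rule splits by letter class: vowels +3, consonants +8.
On visit: v(cons)+8=d, i(vowel)+3=l, s(cons)+8=a, i(vowel)+3=l, t(cons)+8=b.

dlalb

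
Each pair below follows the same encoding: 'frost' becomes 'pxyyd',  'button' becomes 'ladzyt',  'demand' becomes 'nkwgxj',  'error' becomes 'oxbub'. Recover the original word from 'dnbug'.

Shifts by position in frost: pos 0: f→p (+10), pos 1: r→x (+6), pos 2: o→y (+10), pos 3: s→y (+6) — repeating every 2. It's a Vigenère-style cipher with numeric key [10,6]: position i shifts by key[i mod 2].
Undoing it on dnbug: d−10=t, n−6=h, b−10=r, u−6=o, g−10=w.

throw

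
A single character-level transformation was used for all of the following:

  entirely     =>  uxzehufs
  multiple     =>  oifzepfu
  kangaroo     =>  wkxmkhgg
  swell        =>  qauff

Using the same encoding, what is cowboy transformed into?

cgatgs

e(4)→u(20) and n(13)→x(23) fit y≡9x+10 (mod 26); the inverse of 9 mod 26 is 3. This is an affine cipher: with a=0,…,z=25, each position x becomes (9x+10) mod 26.
For cowboy: c(2)→9·2+10≡2=c; o(14)→9·14+10≡6=g; w(22)→9·22+10≡0=a; b(1)→9·1+10≡19=t; o(14)→9·14+10≡6=g; y(24)→9·24+10≡18=s (all mod 26).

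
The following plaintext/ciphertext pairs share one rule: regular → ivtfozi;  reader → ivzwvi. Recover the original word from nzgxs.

Each pair mirrors across the alphabet (r↔i, e↔v, g↔t): positions sum to 25. Each letter is replaced by its mirror in the alphabet: a↔z, b↔y, c↔x, and so on (the Atbash cipher).
Reversing it on nzgxs: n↔m, z↔a, g↔t, x↔c, s↔h.

match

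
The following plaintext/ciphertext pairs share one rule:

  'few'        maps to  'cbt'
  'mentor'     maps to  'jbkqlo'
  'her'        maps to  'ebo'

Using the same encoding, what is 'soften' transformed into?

Compare letters: f→c is +23, e→b is +23, w→t is +23 — a constant shift. Every letter moves 23 places later in the alphabet, wrapping around z→a.
For soften: s+23=p, o+23=l, f+23=c, t+23=q, e+23=b, n+23=k.

plcqbk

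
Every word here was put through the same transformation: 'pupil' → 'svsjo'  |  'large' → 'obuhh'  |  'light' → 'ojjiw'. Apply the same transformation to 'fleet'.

imhfw

It's a Vigenère-style cipher with numeric key [3,1]: position i shifts by key[i mod 2].
For fleet: f+3=i, l+1=m, e+3=h, e+1=f, t+3=w.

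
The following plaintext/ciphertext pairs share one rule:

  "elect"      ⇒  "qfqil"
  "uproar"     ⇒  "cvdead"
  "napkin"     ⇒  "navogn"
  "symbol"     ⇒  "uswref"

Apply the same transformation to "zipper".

jgvvqd

Each letter's alphabet position (a=0..z=25) is mapped through 17·x+0 mod 26 — an affine cipher.
Applying it to zipper: z(25)→17·25+0≡9=j; i(8)→17·8+0≡6=g; p(15)→17·15+0≡21=v; p(15)→17·15+0≡21=v; e(4)→17·4+0≡16=q; r(17)→17·17+0≡3=d (all mod 26).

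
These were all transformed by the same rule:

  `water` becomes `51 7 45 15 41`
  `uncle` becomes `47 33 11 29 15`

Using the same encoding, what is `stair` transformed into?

w(#23)→51 and a(#1)→7: differences scale by 2, so n = 2·pos + 5. Each letter becomes 2×(its alphabet position, a=1..z=26) + 5.
For stair: s=19→43, t=20→45, a=1→7, i=9→23, r=18→41.

43 45 7 23 41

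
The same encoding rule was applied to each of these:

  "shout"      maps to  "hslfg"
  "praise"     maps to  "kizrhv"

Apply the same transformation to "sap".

hzk

Each pair mirrors across the alphabet (s↔h, h↔s, o↔l): positions sum to 25. Each letter is replaced by its mirror in the alphabet: a↔z, b↔y, c↔x, and so on (the Atbash cipher).
Applying it to sap: s↔h, a↔z, p↔k.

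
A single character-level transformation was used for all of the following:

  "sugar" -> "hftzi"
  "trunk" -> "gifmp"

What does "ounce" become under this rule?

Each pair mirrors across the alphabet (s↔h, u↔f, g↔t): positions sum to 25. Each letter is replaced by its mirror in the alphabet: a↔z, b↔y, c↔x, and so on (the Atbash cipher).
For ounce: o↔l, u↔f, n↔m, c↔x, e↔v.

lfmxv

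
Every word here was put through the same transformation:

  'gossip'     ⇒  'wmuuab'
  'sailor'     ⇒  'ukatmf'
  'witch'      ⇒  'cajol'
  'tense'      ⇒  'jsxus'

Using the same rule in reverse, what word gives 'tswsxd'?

Treating letters as 0–25, the rule is x ↦ 15x + 10 (mod 26).
Decoding tswsxd: t(19)→7·(19−10)≡11=l; s(18)→7·(18−10)≡4=e; w(22)→7·(22−10)≡6=g; s(18)→7·(18−10)≡4=e; x(23)→7·(23−10)≡13=n; d(3)→7·(3−10)≡3=d (all mod 26).

legend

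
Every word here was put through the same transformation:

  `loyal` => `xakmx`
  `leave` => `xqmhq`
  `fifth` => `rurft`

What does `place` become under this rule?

Compare letters: l→x is +12, o→a is +12, y→k is +12 — a constant shift. It's a constant shift of +12 (ROT12).
For place: p+12=b, l+12=x, a+12=m, c+12=o, e+12=q.

bxmoq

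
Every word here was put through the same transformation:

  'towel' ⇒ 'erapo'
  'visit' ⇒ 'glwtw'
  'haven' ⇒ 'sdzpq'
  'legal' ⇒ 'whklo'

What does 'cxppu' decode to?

Shifts by position in towel: pos 0: t→e (+11), pos 1: o→r (+3), pos 2: w→a (+4), pos 3: e→p (+11), pos 4: l→o (+3) — repeating every 3. The shifts repeat in a cycle of length 3: positions 0,1,… shift by +11, +3, +4, then the pattern repeats.
Reversing it on cxppu: c−11=r, x−3=u, p−4=l, p−11=e, u−3=r.

ruler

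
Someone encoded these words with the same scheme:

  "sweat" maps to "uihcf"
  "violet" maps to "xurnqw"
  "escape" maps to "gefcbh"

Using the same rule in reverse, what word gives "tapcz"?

Shifts by position in sweat: pos 0: s→u (+2), pos 1: w→i (+12), pos 2: e→h (+3), pos 3: a→c (+2), pos 4: t→f (+12) — repeating every 3. It's a Vigenère-style cipher with numeric key [2,12,3]: position i shifts by key[i mod 3].
Undoing it on tapcz: t−2=r, a−12=o, p−3=m, c−2=a, z−12=n.

roman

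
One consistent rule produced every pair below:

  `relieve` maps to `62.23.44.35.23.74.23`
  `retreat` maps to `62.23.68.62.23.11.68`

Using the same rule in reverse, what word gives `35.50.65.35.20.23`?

inside

r(#18)→62 and e(#5)→23: differences scale by 3, so n = 3·pos + 8. With a=1..z=26, the number is 3·pos + 8.
Reversing it on 35.50.65.35.20.23: 35→(35−8)÷3=9=i, 50→(50−8)÷3=14=n, 65→(65−8)÷3=19=s, 35→(35−8)÷3=9=i, 20→(20−8)÷3=4=d, 23→(23−8)÷3=5=e.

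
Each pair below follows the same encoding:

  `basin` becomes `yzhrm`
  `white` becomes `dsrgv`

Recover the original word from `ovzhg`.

least

Each pair mirrors across the alphabet (b↔y, a↔z, s↔h): positions sum to 25. This is the alphabet-reversal cipher (Atbash): a becomes z, b becomes y, etc.
Reversing it on ovzhg: o↔l, v↔e, z↔a, h↔s, g↔t.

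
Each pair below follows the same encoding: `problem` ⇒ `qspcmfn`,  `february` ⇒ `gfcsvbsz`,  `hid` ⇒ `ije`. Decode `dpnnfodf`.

Compare letters: p→q is +1, r→s is +1, o→p is +1 — a constant shift. It's a constant shift of +1 (ROT1).
Undoing it on dpnnfodf: d−1=c, p−1=o, n−1=m, n−1=m, f−1=e, o−1=n, d−1=c, f−1=e.

commence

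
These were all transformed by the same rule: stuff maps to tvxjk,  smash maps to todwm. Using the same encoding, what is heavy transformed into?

igdzd

In stuff: s→t is +1, t→v is +2, u→x is +3, f→j is +4 — the shift increases by 1 each position. The shift increases by 1 at each position, starting from +1: 1, 2, 3, ….
On heavy: h+1=i, e+2=g, a+3=d, v+4=z, y+5=d.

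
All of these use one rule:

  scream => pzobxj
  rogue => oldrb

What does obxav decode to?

ready

Every letter moves 23 places later in the alphabet, wrapping around z→a.
Undoing it on obxav: o−23=r, b−23=e, x−23=a, a−23=d, v−23=y.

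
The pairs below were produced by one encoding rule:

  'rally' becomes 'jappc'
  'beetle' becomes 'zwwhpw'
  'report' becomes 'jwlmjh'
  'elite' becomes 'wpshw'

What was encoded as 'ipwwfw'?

r(17)→j(9) and a(0)→a(0) fit y≡25x+0 (mod 26); the inverse of 25 mod 26 is 25. Each letter's alphabet position (a=0..z=25) is mapped through 25·x+0 mod 26 — an affine cipher.
Undoing it on ipwwfw: i(8)→25·(8−0)≡18=s; p(15)→25·(15−0)≡11=l; w(22)→25·(22−0)≡4=e; w(22)→25·(22−0)≡4=e; f(5)→25·(5−0)≡21=v; w(22)→25·(22−0)≡4=e (all mod 26).

sleeve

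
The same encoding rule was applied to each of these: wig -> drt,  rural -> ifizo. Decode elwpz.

Each letter is replaced by its mirror in the alphabet: a↔z, b↔y, c↔x, and so on (the Atbash cipher).
Reversing it on elwpz: e↔v, l↔o, w↔d, p↔k, z↔a.

vodka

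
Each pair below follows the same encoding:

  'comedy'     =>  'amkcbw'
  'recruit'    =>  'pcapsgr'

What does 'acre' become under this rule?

Compare letters: c→a is +24, o→m is +24, m→k is +24 — a constant shift. This is a Caesar cipher with shift 24.
Applying it to acre: a+24=y, c+24=a, r+24=p, e+24=c.

yapc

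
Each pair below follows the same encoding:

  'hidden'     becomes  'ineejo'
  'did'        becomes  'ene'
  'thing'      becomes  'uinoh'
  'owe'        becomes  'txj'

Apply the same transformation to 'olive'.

The shift depends on letter class: consonant h→i is +1, but vowel i→n is +5. Vowels shift forward by 5 and consonants shift forward by 1.
For olive: o(vowel)+5=t, l(cons)+1=m, i(vowel)+5=n, v(cons)+1=w, e(vowel)+5=j.

tmnwj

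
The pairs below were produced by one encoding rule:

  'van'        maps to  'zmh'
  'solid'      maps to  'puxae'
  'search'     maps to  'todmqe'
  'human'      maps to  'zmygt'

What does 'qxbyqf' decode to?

The output letters match the input read backwards, each shifted +12: van reversed is nav. Two steps: reverse the string, then apply a Caesar shift of +12.
Undoing it on qxbyqf: shift back: q−12=e, x−12=l, b−12=p, y−12=m, q−12=e, f−12=t → elpmet; then reverse → temple.

temple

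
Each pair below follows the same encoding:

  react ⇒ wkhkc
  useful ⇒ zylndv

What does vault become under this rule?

In react: r→w is +5, e→k is +6, a→h is +7, c→k is +8 — the shift increases by 1 each position. Letter i (0-indexed) is shifted by i+5, so successive shifts are 5, 6, 7, ….
On vault: v+5=a, a+6=g, u+7=b, l+8=t, t+9=c.

agbtc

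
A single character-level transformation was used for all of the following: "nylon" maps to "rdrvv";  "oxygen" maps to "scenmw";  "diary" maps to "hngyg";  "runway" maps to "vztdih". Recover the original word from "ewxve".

In nylon: n→r is +4, y→d is +5, l→r is +6, o→v is +7 — the shift increases by 1 each position. The shift increases by 1 at each position, starting from +4: 4, 5, 6, ….
Undoing it on ewxve: e−4=a, w−5=r, x−6=r, v−7=o, e−8=w.

arrow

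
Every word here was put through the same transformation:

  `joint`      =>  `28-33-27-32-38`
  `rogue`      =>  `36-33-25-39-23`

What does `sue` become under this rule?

37-39-23

The number is (letter's place in the alphabet, a=1) + 18.
For sue: s=19→37, u=21→39, e=5→23.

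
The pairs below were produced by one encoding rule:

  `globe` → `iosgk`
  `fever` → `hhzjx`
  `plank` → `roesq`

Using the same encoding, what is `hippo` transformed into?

In globe: g→i is +2, l→o is +3, o→s is +4, b→g is +5 — the shift increases by 1 each position. The shift increases by 1 at each position, starting from +2: 2, 3, 4, ….
Applying it to hippo: h+2=j, i+3=l, p+4=t, p+5=u, o+6=u.

jltuu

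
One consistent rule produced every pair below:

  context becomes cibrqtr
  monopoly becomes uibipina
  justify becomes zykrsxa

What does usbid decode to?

c(2)→c(2) and o(14)→i(8) fit y≡7x+14 (mod 26); the inverse of 7 mod 26 is 15. This is an affine cipher: with a=0,…,z=25, each position x becomes (7x+14) mod 26.
Undoing it on usbid: u(20)→15·(20−14)≡12=m; s(18)→15·(18−14)≡8=i; b(1)→15·(1−14)≡13=n; i(8)→15·(8−14)≡14=o; d(3)→15·(3−14)≡17=r (all mod 26).

minor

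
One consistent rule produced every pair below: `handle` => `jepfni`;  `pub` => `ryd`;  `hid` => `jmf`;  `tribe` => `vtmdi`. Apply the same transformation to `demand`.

Vowels shift forward by 4 and consonants shift forward by 2.
On demand: d(cons)+2=f, e(vowel)+4=i, m(cons)+2=o, a(vowel)+4=e, n(cons)+2=p, d(cons)+2=f.

fioepf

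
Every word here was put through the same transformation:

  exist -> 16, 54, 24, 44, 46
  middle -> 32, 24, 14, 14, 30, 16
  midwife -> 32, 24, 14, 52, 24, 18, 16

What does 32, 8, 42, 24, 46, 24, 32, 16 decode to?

maritime

With a=1..z=26, the number is 2·pos + 6.
Decoding 32, 8, 42, 24, 46, 24, 32, 16: 32→(32−6)÷2=13=m, 8→(8−6)÷2=1=a, 42→(42−6)÷2=18=r, 24→(24−6)÷2=9=i, 46→(46−6)÷2=20=t, 24→(24−6)÷2=9=i, 32→(32−6)÷2=13=m, 16→(16−6)÷2=5=e.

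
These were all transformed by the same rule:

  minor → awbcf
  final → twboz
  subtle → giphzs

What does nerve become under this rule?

Compare letters: m→a is +14, i→w is +14, n→b is +14 — a constant shift. It's a constant shift of +14 (ROT14).
For nerve: n+14=b, e+14=s, r+14=f, v+14=j, e+14=s.

bsfjs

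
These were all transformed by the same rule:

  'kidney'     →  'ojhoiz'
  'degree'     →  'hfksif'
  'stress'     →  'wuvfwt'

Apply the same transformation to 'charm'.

giesq

Shifts by position in kidney: pos 0: k→o (+4), pos 1: i→j (+1), pos 2: d→h (+4), pos 3: n→o (+1) — repeating every 2. A repeating key of period 2 is used — shifts +4, +1 over and over.
On charm: c+4=g, h+1=i, a+4=e, r+1=s, m+4=q.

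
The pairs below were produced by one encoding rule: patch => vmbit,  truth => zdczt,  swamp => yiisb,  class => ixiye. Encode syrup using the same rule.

Shifts by position in patch: pos 0: p→v (+6), pos 1: a→m (+12), pos 2: t→b (+8), pos 3: c→i (+6), pos 4: h→t (+12) — repeating every 3. The shifts repeat in a cycle of length 3: positions 0,1,… shift by +6, +12, +8, then the pattern repeats.
On syrup: s+6=y, y+12=k, r+8=z, u+6=a, p+12=b.

ykzab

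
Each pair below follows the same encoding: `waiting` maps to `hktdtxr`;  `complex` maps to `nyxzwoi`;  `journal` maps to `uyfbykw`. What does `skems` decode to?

hatch

Shifts by position in waiting: pos 0: w→h (+11), pos 1: a→k (+10), pos 2: i→t (+11), pos 3: t→d (+10) — repeating every 2. It's a Vigenère-style cipher with numeric key [11,10]: position i shifts by key[i mod 2].
Reversing it on skems: s−11=h, k−10=a, e−11=t, m−10=c, s−11=h.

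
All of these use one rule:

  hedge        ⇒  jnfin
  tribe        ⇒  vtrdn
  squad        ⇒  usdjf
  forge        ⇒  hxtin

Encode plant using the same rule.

The shift depends on letter class: consonant h→j is +2, but vowel e→n is +9. The rule splits by letter class: vowels +9, consonants +2.
On plant: p(cons)+2=r, l(cons)+2=n, a(vowel)+9=j, n(cons)+2=p, t(cons)+2=v.

rnjpv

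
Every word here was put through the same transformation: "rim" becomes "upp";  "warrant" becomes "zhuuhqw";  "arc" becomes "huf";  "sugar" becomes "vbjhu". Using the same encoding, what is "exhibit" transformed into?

The shift depends on letter class: consonant r→u is +3, but vowel i→p is +7. Vowels shift forward by 7 and consonants shift forward by 3.
Applying it to exhibit: e(vowel)+7=l, x(cons)+3=a, h(cons)+3=k, i(vowel)+7=p, b(cons)+3=e, i(vowel)+7=p, t(cons)+3=w.

lakpepw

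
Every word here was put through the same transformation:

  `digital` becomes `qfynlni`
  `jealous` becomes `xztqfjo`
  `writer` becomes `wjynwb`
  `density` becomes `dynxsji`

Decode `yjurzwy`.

trumpet

The output letters match the input read backwards, each shifted +5: digital reversed is latigid. Read the word backwards and shift each letter +5.
Decoding yjurzwy: shift back: y−5=t, j−5=e, u−5=p, r−5=m, z−5=u, w−5=r, y−5=t → tepmurt; then reverse → trumpet.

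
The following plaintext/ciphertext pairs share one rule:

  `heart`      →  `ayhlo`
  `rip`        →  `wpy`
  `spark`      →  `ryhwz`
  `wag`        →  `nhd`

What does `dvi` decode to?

Read the word backwards and shift each letter +7.
Reversing it on dvi: shift back: d−7=w, v−7=o, i−7=b → wob; then reverse → bow.

bow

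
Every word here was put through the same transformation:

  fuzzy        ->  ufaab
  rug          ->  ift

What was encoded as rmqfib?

Each pair mirrors across the alphabet (f↔u, u↔f, z↔a): positions sum to 25. This is the alphabet-reversal cipher (Atbash): a becomes z, b becomes y, etc.
Undoing it on rmqfib: r↔i, m↔n, q↔j, f↔u, i↔r, b↔y.

injury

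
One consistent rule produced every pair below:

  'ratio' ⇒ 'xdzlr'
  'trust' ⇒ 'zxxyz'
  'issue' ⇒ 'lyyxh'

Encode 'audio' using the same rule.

dxjlr

The shift depends on letter class: consonant r→x is +6, but vowel a→d is +3. The rule splits by letter class: vowels +3, consonants +6.
Applying it to audio: a(vowel)+3=d, u(vowel)+3=x, d(cons)+6=j, i(vowel)+3=l, o(vowel)+3=r.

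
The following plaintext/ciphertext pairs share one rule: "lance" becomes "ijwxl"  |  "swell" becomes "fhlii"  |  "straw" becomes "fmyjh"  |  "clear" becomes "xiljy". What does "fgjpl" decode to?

l(11)→i(8) and a(0)→j(9) fit y≡7x+9 (mod 26); the inverse of 7 mod 26 is 15. Each letter's alphabet position (a=0..z=25) is mapped through 7·x+9 mod 26 — an affine cipher.
Decoding fgjpl: f(5)→15·(5−9)≡18=s; g(6)→15·(6−9)≡7=h; j(9)→15·(9−9)≡0=a; p(15)→15·(15−9)≡12=m; l(11)→15·(11−9)≡4=e (all mod 26).

shame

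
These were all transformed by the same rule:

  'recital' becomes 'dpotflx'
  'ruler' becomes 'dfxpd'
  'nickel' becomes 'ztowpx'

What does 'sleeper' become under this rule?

exppbpd

The shift depends on letter class: consonant r→d is +12, but vowel e→p is +11. Vowels shift forward by 11 and consonants shift forward by 12.
For sleeper: s(cons)+12=e, l(cons)+12=x, e(vowel)+11=p, e(vowel)+11=p, p(cons)+12=b, e(vowel)+11=p, r(cons)+12=d.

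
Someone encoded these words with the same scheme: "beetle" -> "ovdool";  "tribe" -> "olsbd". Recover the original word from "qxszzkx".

Read the word backwards and shift each letter +10.
Decoding qxszzkx: shift back: q−10=g, x−10=n, s−10=i, z−10=p, z−10=p, k−10=a, x−10=n → gnippan; then reverse → napping.

napping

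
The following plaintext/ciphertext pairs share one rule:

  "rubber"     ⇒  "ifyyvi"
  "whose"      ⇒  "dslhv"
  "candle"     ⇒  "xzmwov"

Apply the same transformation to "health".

Each pair mirrors across the alphabet (r↔i, u↔f, b↔y): positions sum to 25. This is the alphabet-reversal cipher (Atbash): a becomes z, b becomes y, etc.
On health: h↔s, e↔v, a↔z, l↔o, t↔g, h↔s.

svzogs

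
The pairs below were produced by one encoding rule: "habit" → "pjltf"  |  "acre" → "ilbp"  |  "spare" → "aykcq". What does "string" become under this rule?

In habit: h→p is +8, a→j is +9, b→l is +10, i→t is +11 — the shift increases by 1 each position. The shift increases by 1 at each position, starting from +8: 8, 9, 10, ….
For string: s+8=a, t+9=c, r+10=b, i+11=t, n+12=z, g+13=t.

acbtzt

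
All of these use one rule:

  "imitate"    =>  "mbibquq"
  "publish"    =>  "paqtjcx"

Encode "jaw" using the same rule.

The output letters match the input read backwards, each shifted +8: imitate reversed is etatimi. Two steps: reverse the string, then apply a Caesar shift of +8.
On jaw: reverse → waj; then shift: w+8=e, a+8=i, j+8=r.

eir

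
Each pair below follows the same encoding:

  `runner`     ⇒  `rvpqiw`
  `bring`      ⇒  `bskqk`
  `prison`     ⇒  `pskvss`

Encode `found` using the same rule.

In runner: r→r is +0, u→v is +1, n→p is +2, n→q is +3 — the shift increases by 1 each position. Letter i (0-indexed) is shifted by i+0, so successive shifts are 0, 1, 2, ….
Applying it to found: f+0=f, o+1=p, u+2=w, n+3=q, d+4=h.

fpwqh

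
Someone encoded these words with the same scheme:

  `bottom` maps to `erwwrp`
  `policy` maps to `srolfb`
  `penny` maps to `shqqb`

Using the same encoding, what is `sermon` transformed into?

Compare letters: b→e is +3, o→r is +3, t→w is +3 — a constant shift. It's a constant shift of +3 (ROT3).
For sermon: s+3=v, e+3=h, r+3=u, m+3=p, o+3=r, n+3=q.

vhuprq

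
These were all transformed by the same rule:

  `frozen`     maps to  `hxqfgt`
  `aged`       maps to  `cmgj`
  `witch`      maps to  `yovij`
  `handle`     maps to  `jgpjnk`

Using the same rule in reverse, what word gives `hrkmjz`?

Shifts by position in frozen: pos 0: f→h (+2), pos 1: r→x (+6), pos 2: o→q (+2), pos 3: z→f (+6) — repeating every 2. The shifts repeat in a cycle of length 2: positions 0,1,… shift by +2, +6, then the pattern repeats.
Undoing it on hrkmjz: h−2=f, r−6=l, k−2=i, m−6=g, j−2=h, z−6=t.

flight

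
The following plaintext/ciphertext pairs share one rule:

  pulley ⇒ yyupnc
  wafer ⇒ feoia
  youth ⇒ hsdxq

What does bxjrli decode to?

stance

The shifts repeat in a cycle of length 2: positions 0,1,… shift by +9, +4, then the pattern repeats.
Decoding bxjrli: b−9=s, x−4=t, j−9=a, r−4=n, l−9=c, i−4=e.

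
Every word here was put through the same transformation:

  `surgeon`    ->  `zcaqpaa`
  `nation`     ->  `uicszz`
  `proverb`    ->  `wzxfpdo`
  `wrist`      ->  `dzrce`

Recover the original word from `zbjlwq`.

stable

Each letter shifts forward by (position + 7), i.e. 7, 8, 9, … — the shift grows by one for each successive letter.
Decoding zbjlwq: z−7=s, b−8=t, j−9=a, l−10=b, w−11=l, q−12=e.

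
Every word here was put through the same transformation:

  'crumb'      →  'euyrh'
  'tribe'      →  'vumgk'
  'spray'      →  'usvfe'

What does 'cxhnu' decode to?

audio

In crumb: c→e is +2, r→u is +3, u→y is +4, m→r is +5 — the shift increases by 1 each position. Each letter shifts forward by (position + 2), i.e. 2, 3, 4, … — the shift grows by one for each successive letter.
Decoding cxhnu: c−2=a, x−3=u, h−4=d, n−5=i, u−6=o.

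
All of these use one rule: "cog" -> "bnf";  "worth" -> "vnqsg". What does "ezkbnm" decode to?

Every letter moves 25 places later in the alphabet, wrapping around z→a.
Decoding ezkbnm: e−25=f, z−25=a, k−25=l, b−25=c, n−25=o, m−25=n.

falcon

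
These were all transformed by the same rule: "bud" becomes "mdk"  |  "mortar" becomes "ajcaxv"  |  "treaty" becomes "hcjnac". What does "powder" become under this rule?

The output letters match the input read backwards, each shifted +9: bud reversed is dub. Two steps: reverse the string, then apply a Caesar shift of +9.
Applying it to powder: reverse → redwop; then shift: r+9=a, e+9=n, d+9=m, w+9=f, o+9=x, p+9=y.

anmfxy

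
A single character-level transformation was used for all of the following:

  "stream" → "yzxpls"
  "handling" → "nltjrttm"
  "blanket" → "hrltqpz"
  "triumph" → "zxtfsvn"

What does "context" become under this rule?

iztzpdz

Two shifts are in play — +11 for a/e/i/o/u, +6 for every other letter.
On context: c(cons)+6=i, o(vowel)+11=z, n(cons)+6=t, t(cons)+6=z, e(vowel)+11=p, x(cons)+6=d, t(cons)+6=z.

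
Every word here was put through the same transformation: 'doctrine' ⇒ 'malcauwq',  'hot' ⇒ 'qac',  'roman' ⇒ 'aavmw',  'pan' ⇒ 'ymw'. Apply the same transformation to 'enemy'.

Vowels shift forward by 12 and consonants shift forward by 9.
For enemy: e(vowel)+12=q, n(cons)+9=w, e(vowel)+12=q, m(cons)+9=v, y(cons)+9=h.

qwqvh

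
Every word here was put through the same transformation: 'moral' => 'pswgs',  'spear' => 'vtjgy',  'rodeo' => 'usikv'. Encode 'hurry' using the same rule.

In moral: m→p is +3, o→s is +4, r→w is +5, a→g is +6 — the shift increases by 1 each position. The shift increases by 1 at each position, starting from +3: 3, 4, 5, ….
Applying it to hurry: h+3=k, u+4=y, r+5=w, r+6=x, y+7=f.

kywxf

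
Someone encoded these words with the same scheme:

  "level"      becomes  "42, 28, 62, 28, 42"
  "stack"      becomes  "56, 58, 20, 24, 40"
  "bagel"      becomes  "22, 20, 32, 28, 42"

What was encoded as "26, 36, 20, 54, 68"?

l(#12)→42 and e(#5)→28: differences scale by 2, so n = 2·pos + 18. With a=1..z=26, the number is 2·pos + 18.
Reversing it on 26, 36, 20, 54, 68: 26→(26−18)÷2=4=d, 36→(36−18)÷2=9=i, 20→(20−18)÷2=1=a, 54→(54−18)÷2=18=r, 68→(68−18)÷2=25=y.

diary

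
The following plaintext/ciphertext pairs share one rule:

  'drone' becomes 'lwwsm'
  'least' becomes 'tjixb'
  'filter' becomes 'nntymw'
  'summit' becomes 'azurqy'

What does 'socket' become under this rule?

atkpmy

Shifts by position in drone: pos 0: d→l (+8), pos 1: r→w (+5), pos 2: o→w (+8), pos 3: n→s (+5) — repeating every 2. A repeating key of period 2 is used — shifts +8, +5 over and over.
For socket: s+8=a, o+5=t, c+8=k, k+5=p, e+8=m, t+5=y.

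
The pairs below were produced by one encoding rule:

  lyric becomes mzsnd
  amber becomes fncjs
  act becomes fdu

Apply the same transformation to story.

The shift depends on letter class: consonant l→m is +1, but vowel i→n is +5. The rule splits by letter class: vowels +5, consonants +1.
For story: s(cons)+1=t, t(cons)+1=u, o(vowel)+5=t, r(cons)+1=s, y(cons)+1=z.

tutsz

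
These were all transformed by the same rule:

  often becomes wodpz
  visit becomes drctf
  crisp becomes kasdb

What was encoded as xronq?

In often: o→w is +8, f→o is +9, t→d is +10, e→p is +11 — the shift increases by 1 each position. Letter i (0-indexed) is shifted by i+8, so successive shifts are 8, 9, 10, ….
Undoing it on xronq: x−8=p, r−9=i, o−10=e, n−11=c, q−12=e.

piece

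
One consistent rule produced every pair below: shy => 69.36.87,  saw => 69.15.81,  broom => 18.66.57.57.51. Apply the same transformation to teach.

72.27.15.21.36

Each letter becomes 3×(its alphabet position, a=1..z=26) + 12.
For teach: t=20→72, e=5→27, a=1→15, c=3→21, h=8→36.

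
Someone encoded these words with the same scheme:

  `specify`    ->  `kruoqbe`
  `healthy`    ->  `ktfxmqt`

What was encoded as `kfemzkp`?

dynasty

Two steps: reverse the string, then apply a Caesar shift of +12.
Decoding kfemzkp: shift back: k−12=y, f−12=t, e−12=s, m−12=a, z−12=n, k−12=y, p−12=d → ytsanyd; then reverse → dynasty.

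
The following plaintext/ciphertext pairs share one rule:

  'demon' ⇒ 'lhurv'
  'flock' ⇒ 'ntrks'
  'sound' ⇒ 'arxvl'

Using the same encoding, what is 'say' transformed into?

The shift depends on letter class: consonant d→l is +8, but vowel e→h is +3. The rule splits by letter class: vowels +3, consonants +8.
Applying it to say: s(cons)+8=a, a(vowel)+3=d, y(cons)+8=g.

adg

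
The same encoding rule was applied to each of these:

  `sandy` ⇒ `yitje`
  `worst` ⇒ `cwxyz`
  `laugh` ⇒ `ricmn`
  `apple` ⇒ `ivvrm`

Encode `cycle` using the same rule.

ieirm

The shift depends on letter class: consonant s→y is +6, but vowel a→i is +8. Two shifts are in play — +8 for a/e/i/o/u, +6 for every other letter.
On cycle: c(cons)+6=i, y(cons)+6=e, c(cons)+6=i, l(cons)+6=r, e(vowel)+8=m.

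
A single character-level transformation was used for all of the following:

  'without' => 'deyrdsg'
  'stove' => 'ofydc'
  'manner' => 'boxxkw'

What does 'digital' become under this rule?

vkdsqsn

The output letters match the input read backwards, each shifted +10: without reversed is tuohtiw. Read the word backwards and shift each letter +10.
Applying it to digital: reverse → latigid; then shift: l+10=v, a+10=k, t+10=d, i+10=s, g+10=q, i+10=s, d+10=n.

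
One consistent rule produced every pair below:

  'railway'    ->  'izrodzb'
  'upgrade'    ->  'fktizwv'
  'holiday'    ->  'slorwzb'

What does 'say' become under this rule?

hzb

Letters are reflected about the middle of the alphabet (position → 25−position): Atbash.
Applying it to say: s↔h, a↔z, y↔b.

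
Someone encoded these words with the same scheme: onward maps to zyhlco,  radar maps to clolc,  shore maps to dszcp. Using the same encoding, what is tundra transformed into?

Compare letters: o→z is +11, n→y is +11, w→h is +11 — a constant shift. It's a constant shift of +11 (ROT11).
On tundra: t+11=e, u+11=f, n+11=y, d+11=o, r+11=c, a+11=l.

efyocl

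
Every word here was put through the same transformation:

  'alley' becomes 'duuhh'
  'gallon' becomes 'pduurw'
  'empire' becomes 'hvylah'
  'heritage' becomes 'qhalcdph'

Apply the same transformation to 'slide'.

Two shifts are in play — +3 for a/e/i/o/u, +9 for every other letter.
On slide: s(cons)+9=b, l(cons)+9=u, i(vowel)+3=l, d(cons)+9=m, e(vowel)+3=h.

bulmh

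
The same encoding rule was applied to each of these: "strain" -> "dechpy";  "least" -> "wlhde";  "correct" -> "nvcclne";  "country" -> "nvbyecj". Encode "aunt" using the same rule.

hbye

Two shifts are in play — +7 for a/e/i/o/u, +11 for every other letter.
On aunt: a(vowel)+7=h, u(vowel)+7=b, n(cons)+11=y, t(cons)+11=e.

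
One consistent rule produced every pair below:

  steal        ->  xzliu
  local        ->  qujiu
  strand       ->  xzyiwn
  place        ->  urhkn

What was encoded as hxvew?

In steal: s→x is +5, t→z is +6, e→l is +7, a→i is +8 — the shift increases by 1 each position. Letter i (0-indexed) is shifted by i+5, so successive shifts are 5, 6, 7, ….
Decoding hxvew: h−5=c, x−6=r, v−7=o, e−8=w, w−9=n.

crown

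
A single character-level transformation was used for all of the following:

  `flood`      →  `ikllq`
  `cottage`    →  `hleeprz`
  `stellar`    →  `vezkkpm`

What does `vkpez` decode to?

Treating letters as 0–25, the rule is x ↦ 9x + 15 (mod 26).
Undoing it on vkpez: v(21)→3·(21−15)≡18=s; k(10)→3·(10−15)≡11=l; p(15)→3·(15−15)≡0=a; e(4)→3·(4−15)≡19=t; z(25)→3·(25−15)≡4=e (all mod 26).

slate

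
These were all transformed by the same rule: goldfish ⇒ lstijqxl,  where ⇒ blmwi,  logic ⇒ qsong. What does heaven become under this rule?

miiaiv

The shifts repeat in a cycle of length 3: positions 0,1,… shift by +5, +4, +8, then the pattern repeats.
For heaven: h+5=m, e+4=i, a+8=i, v+5=a, e+4=i, n+8=v.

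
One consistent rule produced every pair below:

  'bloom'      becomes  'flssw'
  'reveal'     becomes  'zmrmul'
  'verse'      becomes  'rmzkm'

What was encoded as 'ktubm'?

shade

b(1)→f(5) and l(11)→l(11) fit y≡11x+20 (mod 26); the inverse of 11 mod 26 is 19. Treating letters as 0–25, the rule is x ↦ 11x + 20 (mod 26).
Undoing it on ktubm: k(10)→19·(10−20)≡18=s; t(19)→19·(19−20)≡7=h; u(20)→19·(20−20)≡0=a; b(1)→19·(1−20)≡3=d; m(12)→19·(12−20)≡4=e (all mod 26).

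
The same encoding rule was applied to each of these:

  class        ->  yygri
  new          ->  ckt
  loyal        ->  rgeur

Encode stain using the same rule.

The output letters match the input read backwards, each shifted +6: class reversed is ssalc. The word is reversed, then every letter is shifted forward by 6.
For stain: reverse → niats; then shift: n+6=t, i+6=o, a+6=g, t+6=z, s+6=y.

togzy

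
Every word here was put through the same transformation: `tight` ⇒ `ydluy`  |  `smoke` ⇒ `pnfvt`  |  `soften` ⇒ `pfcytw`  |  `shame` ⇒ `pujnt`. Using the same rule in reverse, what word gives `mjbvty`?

t(19)→y(24) and i(8)→d(3) fit y≡9x+9 (mod 26); the inverse of 9 mod 26 is 3. Treating letters as 0–25, the rule is x ↦ 9x + 9 (mod 26).
Decoding mjbvty: m(12)→3·(12−9)≡9=j; j(9)→3·(9−9)≡0=a; b(1)→3·(1−9)≡2=c; v(21)→3·(21−9)≡10=k; t(19)→3·(19−9)≡4=e; y(24)→3·(24−9)≡19=t (all mod 26).

jacket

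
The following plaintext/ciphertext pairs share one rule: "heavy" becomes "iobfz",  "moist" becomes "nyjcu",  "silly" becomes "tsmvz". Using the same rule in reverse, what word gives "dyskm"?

coral

Shifts by position in heavy: pos 0: h→i (+1), pos 1: e→o (+10), pos 2: a→b (+1), pos 3: v→f (+10) — repeating every 2. It's a Vigenère-style cipher with numeric key [1,10]: position i shifts by key[i mod 2].
Reversing it on dyskm: d−1=c, y−10=o, s−1=r, k−10=a, m−1=l.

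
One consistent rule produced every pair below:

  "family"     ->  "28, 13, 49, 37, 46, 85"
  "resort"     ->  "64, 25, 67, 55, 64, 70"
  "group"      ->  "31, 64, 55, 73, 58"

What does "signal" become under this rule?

f(#6)→28 and a(#1)→13: differences scale by 3, so n = 3·pos + 10. The formula is n = 3×(alphabet index, a=1) + 10.
Applying it to signal: s=19→67, i=9→37, g=7→31, n=14→52, a=1→13, l=12→46.

67, 37, 31, 52, 13, 46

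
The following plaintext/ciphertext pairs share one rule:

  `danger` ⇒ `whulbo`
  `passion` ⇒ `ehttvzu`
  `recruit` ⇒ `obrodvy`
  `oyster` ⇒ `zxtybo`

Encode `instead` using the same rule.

d(3)→w(22) and a(0)→h(7) fit y≡5x+7 (mod 26); the inverse of 5 mod 26 is 21. Treating letters as 0–25, the rule is x ↦ 5x + 7 (mod 26).
For instead: i(8)→5·8+7≡21=v; n(13)→5·13+7≡20=u; s(18)→5·18+7≡19=t; t(19)→5·19+7≡24=y; e(4)→5·4+7≡1=b; a(0)→5·0+7≡7=h; d(3)→5·3+7≡22=w (all mod 26).

vutybhw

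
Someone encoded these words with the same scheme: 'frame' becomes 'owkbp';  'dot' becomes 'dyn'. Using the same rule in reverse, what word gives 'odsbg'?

The output letters match the input read backwards, each shifted +10: frame reversed is emarf. Two steps: reverse the string, then apply a Caesar shift of +10.
Reversing it on odsbg: shift back: o−10=e, d−10=t, s−10=i, b−10=r, g−10=w → etirw; then reverse → write.

write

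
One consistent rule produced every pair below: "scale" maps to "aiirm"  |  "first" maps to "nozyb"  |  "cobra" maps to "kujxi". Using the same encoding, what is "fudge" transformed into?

nalmm

Shifts by position in scale: pos 0: s→a (+8), pos 1: c→i (+6), pos 2: a→i (+8), pos 3: l→r (+6) — repeating every 2. It's a Vigenère-style cipher with numeric key [8,6]: position i shifts by key[i mod 2].
For fudge: f+8=n, u+6=a, d+8=l, g+6=m, e+8=m.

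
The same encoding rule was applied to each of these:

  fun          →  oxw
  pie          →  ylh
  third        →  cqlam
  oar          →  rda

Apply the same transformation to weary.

fhdah

The rule splits by letter class: vowels +3, consonants +9.
For weary: w(cons)+9=f, e(vowel)+3=h, a(vowel)+3=d, r(cons)+9=a, y(cons)+9=h.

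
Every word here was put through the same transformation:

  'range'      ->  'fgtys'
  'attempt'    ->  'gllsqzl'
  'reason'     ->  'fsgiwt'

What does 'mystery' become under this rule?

qailsfa

Each letter's alphabet position (a=0..z=25) is mapped through 3·x+6 mod 26 — an affine cipher.
Applying it to mystery: m(12)→3·12+6≡16=q; y(24)→3·24+6≡0=a; s(18)→3·18+6≡8=i; t(19)→3·19+6≡11=l; e(4)→3·4+6≡18=s; r(17)→3·17+6≡5=f; y(24)→3·24+6≡0=a (all mod 26).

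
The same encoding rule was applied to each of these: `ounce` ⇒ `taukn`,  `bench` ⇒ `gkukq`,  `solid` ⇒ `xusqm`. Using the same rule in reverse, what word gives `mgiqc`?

habit

The shift increases by 1 at each position, starting from +5: 5, 6, 7, ….
Reversing it on mgiqc: m−5=h, g−6=a, i−7=b, q−8=i, c−9=t.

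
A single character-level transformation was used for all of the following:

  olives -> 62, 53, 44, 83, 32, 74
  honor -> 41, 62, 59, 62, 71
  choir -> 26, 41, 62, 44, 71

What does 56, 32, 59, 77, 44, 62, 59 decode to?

The formula is n = 3×(alphabet index, a=1) + 17.
Reversing it on 56, 32, 59, 77, 44, 62, 59: 56→(56−17)÷3=13=m, 32→(32−17)÷3=5=e, 59→(59−17)÷3=14=n, 77→(77−17)÷3=20=t, 44→(44−17)÷3=9=i, 62→(62−17)÷3=15=o, 59→(59−17)÷3=14=n.

mention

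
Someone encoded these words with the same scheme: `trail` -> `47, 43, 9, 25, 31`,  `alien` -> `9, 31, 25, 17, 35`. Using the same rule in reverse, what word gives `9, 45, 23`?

Each letter becomes 2×(its alphabet position, a=1..z=26) + 7.
Reversing it on 9, 45, 23: 9→(9−7)÷2=1=a, 45→(45−7)÷2=19=s, 23→(23−7)÷2=8=h.

ash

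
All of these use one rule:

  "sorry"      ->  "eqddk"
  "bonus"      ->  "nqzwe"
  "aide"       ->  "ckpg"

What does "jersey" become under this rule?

vgdegk

The shift depends on letter class: consonant s→e is +12, but vowel o→q is +2. The rule splits by letter class: vowels +2, consonants +12.
For jersey: j(cons)+12=v, e(vowel)+2=g, r(cons)+12=d, s(cons)+12=e, e(vowel)+2=g, y(cons)+12=k.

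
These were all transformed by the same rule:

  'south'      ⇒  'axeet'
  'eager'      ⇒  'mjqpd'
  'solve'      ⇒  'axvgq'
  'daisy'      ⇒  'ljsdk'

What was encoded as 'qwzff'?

input

In south: s→a is +8, o→x is +9, u→e is +10, t→e is +11 — the shift increases by 1 each position. Letter i (0-indexed) is shifted by i+8, so successive shifts are 8, 9, 10, ….
Undoing it on qwzff: q−8=i, w−9=n, z−10=p, f−11=u, f−12=t.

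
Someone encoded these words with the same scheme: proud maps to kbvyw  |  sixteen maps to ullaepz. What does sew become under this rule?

The output letters match the input read backwards, each shifted +7: proud reversed is duorp. The word is reversed, then every letter is shifted forward by 7.
Applying it to sew: reverse → wes; then shift: w+7=d, e+7=l, s+7=z.

dlz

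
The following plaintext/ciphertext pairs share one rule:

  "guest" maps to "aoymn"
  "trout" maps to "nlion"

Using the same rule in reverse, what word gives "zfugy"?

Each letter is shifted forward by 20 in the alphabet (a Caesar shift of +20).
Decoding zfugy: z−20=f, f−20=l, u−20=a, g−20=m, y−20=e.

flame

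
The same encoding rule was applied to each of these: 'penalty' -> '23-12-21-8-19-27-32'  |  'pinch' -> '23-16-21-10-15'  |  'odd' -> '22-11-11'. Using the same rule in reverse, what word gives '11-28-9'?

The number is (letter's place in the alphabet, a=1) + 7.
Decoding 11-28-9: 11→(11−7)÷1=4=d, 28→(28−7)÷1=21=u, 9→(9−7)÷1=2=b.

dub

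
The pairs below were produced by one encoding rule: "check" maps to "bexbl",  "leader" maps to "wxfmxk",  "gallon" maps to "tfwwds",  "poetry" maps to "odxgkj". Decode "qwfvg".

Treating letters as 0–25, the rule is x ↦ 11x + 5 (mod 26).
Decoding qwfvg: q(16)→19·(16−5)≡1=b; w(22)→19·(22−5)≡11=l; f(5)→19·(5−5)≡0=a; v(21)→19·(21−5)≡18=s; g(6)→19·(6−5)≡19=t (all mod 26).

blast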